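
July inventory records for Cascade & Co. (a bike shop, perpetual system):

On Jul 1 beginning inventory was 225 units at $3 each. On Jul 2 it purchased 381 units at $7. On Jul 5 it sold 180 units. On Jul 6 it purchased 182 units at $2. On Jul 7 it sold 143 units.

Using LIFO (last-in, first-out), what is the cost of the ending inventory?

Jul 5, 180 sold [LIFO — newest first]: 180 @ $7 = $1,260
Jul 7, 143 sold [LIFO — newest first]: 143 @ $2 = $286
Total COGS = $1,260 + $286 = $1,546
Ending inventory: 225 @ $3 + 201 @ $7 + 39 @ $2 = $2,160

Ending inventory = $2,160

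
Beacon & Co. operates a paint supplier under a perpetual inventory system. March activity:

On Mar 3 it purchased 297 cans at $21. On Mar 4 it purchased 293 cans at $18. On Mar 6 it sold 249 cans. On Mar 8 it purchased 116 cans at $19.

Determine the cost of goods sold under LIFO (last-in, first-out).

COGS = $4,482

Mar 6, 249 sold [LIFO — newest first]: 249 @ $18 = $4,482
Ending inventory: 297 @ $21 + 44 @ $18 + 116 @ $19 = $9,233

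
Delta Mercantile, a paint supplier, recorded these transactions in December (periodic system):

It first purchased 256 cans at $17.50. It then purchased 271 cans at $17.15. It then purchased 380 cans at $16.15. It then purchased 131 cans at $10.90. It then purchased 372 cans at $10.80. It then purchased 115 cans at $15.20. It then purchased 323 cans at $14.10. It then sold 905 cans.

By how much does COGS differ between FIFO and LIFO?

FIFO COGS: 256 @ $17.50 + 271 @ $17.15 + 378 @ $16.15 = $15,232.35
LIFO COGS: 323 @ $14.10 + 115 @ $15.20 + 372 @ $10.80 + 95 @ $10.90 = $11,355.40
Difference = |$15,232.35 − $11,355.40| = $3,876.95

$3,876.95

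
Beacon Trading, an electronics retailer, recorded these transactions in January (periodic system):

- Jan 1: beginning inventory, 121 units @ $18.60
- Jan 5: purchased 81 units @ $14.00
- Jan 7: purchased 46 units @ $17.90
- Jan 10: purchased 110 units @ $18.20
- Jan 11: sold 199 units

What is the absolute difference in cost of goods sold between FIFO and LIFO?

FIFO COGS: 121 @ $18.60 + 78 @ $14.00 = $3,342.60
LIFO COGS: 110 @ $18.20 + 46 @ $17.90 + 43 @ $14.00 = $3,427.40
Difference = |$3,342.60 − $3,427.40| = $84.80

$84.80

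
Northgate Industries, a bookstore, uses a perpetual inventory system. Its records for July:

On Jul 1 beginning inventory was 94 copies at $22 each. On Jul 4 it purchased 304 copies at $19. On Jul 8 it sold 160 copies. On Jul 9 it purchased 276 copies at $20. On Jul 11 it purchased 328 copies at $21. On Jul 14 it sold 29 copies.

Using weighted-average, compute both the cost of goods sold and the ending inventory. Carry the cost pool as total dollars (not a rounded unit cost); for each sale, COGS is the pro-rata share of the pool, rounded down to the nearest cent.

After Jul 1: 94 on hand, pool $2,068.00 (≈ $22.0000 each)
After Jul 4: 398 on hand, pool $7,844.00 (≈ $19.7085 each)
Jul 8, sell 160: 160/398 × $7,844.00 → $3,153.36
After Jul 9: 514 on hand, pool $10,210.64 (≈ $19.8651 each)
After Jul 11: 842 on hand, pool $17,098.64 (≈ $20.3072 each)
Jul 14, sell 29: 29/842 × $17,098.64 → $588.90
Total COGS = $3,153.36 + $588.90 = $3,742.26
Ending inventory (cost pool remaining) = $16,509.74
Check: goods available $20,252.00 = COGS $3,742.26 + ending $16,509.74

COGS = $3,742.26; ending inventory = $16,509.74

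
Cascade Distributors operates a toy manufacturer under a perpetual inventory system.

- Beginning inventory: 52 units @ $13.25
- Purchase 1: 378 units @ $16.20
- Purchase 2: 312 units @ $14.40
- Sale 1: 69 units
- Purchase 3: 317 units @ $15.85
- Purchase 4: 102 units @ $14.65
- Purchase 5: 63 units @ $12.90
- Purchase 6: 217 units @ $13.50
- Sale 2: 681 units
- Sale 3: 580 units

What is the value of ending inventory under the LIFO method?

Sale 1 (69) [LIFO — newest first]: 69 @ $14.40 = $993.60
Sale 2 (681) [LIFO — newest first]: 217 @ $13.50 + 63 @ $12.90 + 102 @ $14.65 + 299 @ $15.85 = $9,975.65
Sale 3 (580) [LIFO — newest first]: 18 @ $15.85 + 243 @ $14.40 + 319 @ $16.20 = $8,952.30
Total COGS = $993.60 + $9,975.65 + $8,952.30 = $19,921.55
Ending inventory: 52 @ $13.25 + 59 @ $16.20 = $1,644.80

Ending inventory = $1,644.80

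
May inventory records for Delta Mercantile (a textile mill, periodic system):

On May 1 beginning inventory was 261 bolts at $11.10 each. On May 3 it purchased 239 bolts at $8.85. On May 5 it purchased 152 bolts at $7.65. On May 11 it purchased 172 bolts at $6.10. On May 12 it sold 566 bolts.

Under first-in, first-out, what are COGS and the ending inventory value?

COGS = $5,517.15; ending inventory = $1,707.10

May 12, 566 sold [FIFO — oldest first]: 261 @ $11.10 + 239 @ $8.85 + 66 @ $7.65 = $5,517.15
Ending inventory: 86 @ $7.65 + 172 @ $6.10 = $1,707.10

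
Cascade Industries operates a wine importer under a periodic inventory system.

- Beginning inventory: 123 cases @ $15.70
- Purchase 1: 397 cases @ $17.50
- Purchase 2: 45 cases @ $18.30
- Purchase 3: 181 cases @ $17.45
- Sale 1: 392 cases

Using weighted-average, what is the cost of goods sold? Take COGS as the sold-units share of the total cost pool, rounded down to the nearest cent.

Sale 1, sell 392: 392/746 × $12,860.55 → $6,757.82
Ending inventory (cost pool remaining) = $6,102.73
Check: goods available $12,860.55 = COGS $6,757.82 + ending $6,102.73

COGS = $6,757.82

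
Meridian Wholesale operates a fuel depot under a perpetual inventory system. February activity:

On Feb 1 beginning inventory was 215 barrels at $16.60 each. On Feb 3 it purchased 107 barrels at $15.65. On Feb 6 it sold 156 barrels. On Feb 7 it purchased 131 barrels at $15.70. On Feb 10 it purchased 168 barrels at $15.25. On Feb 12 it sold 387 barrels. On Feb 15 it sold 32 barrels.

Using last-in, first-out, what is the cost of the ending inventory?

Feb 6, 156 sold [LIFO — newest first]: 107 @ $15.65 + 49 @ $16.60 = $2,487.95
Feb 12, 387 sold [LIFO — newest first]: 168 @ $15.25 + 131 @ $15.70 + 88 @ $16.60 = $6,079.50
Feb 15, 32 sold [LIFO — newest first]: 32 @ $16.60 = $531.20
Total COGS = $2,487.95 + $6,079.50 + $531.20 = $9,098.65
Ending inventory: 46 @ $16.60 = $763.60

Ending inventory = $763.60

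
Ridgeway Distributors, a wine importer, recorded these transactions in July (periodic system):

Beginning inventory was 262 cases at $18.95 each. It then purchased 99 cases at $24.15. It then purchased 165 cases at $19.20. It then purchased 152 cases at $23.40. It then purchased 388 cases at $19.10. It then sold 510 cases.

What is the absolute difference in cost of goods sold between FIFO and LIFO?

$49.05

FIFO COGS: 262 @ $18.95 + 99 @ $24.15 + 149 @ $19.20 = $10,216.55
LIFO COGS: 388 @ $19.10 + 122 @ $23.40 = $10,265.60
Difference = |$10,216.55 − $10,265.60| = $49.05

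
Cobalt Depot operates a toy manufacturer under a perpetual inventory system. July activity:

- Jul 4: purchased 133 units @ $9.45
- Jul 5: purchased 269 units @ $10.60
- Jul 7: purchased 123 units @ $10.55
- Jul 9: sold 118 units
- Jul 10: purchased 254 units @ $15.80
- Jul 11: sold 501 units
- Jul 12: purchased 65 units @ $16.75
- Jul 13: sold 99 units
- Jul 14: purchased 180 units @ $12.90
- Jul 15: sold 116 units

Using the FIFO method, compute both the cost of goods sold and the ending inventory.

COGS = $10,340.35; ending inventory = $2,489.50

Jul 9, 118 sold [FIFO — oldest first]: 118 @ $9.45 = $1,115.10
Jul 11, 501 sold [FIFO — oldest first]: 15 @ $9.45 + 269 @ $10.60 + 123 @ $10.55 + 94 @ $15.80 = $5,776.00
Jul 13, 99 sold [FIFO — oldest first]: 99 @ $15.80 = $1,564.20
Jul 15, 116 sold [FIFO — oldest first]: 61 @ $15.80 + 55 @ $16.75 = $1,885.05
Total COGS = $1,115.10 + $5,776.00 + $1,564.20 + $1,885.05 = $10,340.35
Ending inventory: 10 @ $16.75 + 180 @ $12.90 = $2,489.50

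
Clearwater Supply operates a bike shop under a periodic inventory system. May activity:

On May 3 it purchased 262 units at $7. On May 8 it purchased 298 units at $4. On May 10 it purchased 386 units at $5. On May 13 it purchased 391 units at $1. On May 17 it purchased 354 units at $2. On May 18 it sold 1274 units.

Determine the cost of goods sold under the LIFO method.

COGS = $3,601

May 18, 1274 sold [LIFO — newest first]: 354 @ $2 + 391 @ $1 + 386 @ $5 + 143 @ $4 = $3,601
Ending inventory: 262 @ $7 + 155 @ $4 = $2,454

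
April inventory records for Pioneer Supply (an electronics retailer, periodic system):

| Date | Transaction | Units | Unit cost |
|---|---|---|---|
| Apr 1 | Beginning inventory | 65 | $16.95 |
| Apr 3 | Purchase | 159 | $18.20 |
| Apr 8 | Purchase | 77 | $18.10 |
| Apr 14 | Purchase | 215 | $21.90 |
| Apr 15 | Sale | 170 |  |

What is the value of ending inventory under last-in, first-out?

Apr 15, 170 sold [LIFO — newest first]: 170 @ $21.90 = $3,723.00
Ending inventory: 65 @ $16.95 + 159 @ $18.20 + 77 @ $18.10 + 45 @ $21.90 = $6,374.75
Check: goods available $10,097.75 = COGS $3,723.00 + ending $6,374.75

Ending inventory = $6,374.75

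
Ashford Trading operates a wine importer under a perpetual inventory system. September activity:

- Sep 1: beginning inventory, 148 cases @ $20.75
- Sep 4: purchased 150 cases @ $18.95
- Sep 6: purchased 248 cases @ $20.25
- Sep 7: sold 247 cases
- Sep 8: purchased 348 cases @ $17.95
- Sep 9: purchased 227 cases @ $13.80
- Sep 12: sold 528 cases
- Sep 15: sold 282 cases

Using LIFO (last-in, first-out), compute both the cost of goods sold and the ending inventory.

COGS = $18,986.70; ending inventory = $1,328.00

Sep 7, 247 sold [LIFO — newest first]: 247 @ $20.25 = $5,001.75
Sep 12, 528 sold [LIFO — newest first]: 227 @ $13.80 + 301 @ $17.95 = $8,535.55
Sep 15, 282 sold [LIFO — newest first]: 47 @ $17.95 + 1 @ $20.25 + 150 @ $18.95 + 84 @ $20.75 = $5,449.40
Total COGS = $5,001.75 + $8,535.55 + $5,449.40 = $18,986.70
Ending inventory: 64 @ $20.75 = $1,328.00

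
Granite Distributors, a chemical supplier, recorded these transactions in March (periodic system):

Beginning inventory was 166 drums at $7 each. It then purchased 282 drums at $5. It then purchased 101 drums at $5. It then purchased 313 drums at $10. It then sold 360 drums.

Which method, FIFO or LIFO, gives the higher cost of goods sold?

LIFO

FIFO COGS: 166 @ $7 + 194 @ $5 = $2,132
LIFO COGS: 313 @ $10 + 47 @ $5 = $3,365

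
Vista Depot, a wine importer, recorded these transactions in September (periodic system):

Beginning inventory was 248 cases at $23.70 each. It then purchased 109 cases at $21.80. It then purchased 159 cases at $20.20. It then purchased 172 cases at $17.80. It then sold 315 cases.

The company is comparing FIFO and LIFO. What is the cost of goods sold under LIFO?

FIFO COGS: 248 @ $23.70 + 67 @ $21.80 = $7,338.20
LIFO COGS: 172 @ $17.80 + 143 @ $20.20 = $5,950.20

COGS = $5,950.20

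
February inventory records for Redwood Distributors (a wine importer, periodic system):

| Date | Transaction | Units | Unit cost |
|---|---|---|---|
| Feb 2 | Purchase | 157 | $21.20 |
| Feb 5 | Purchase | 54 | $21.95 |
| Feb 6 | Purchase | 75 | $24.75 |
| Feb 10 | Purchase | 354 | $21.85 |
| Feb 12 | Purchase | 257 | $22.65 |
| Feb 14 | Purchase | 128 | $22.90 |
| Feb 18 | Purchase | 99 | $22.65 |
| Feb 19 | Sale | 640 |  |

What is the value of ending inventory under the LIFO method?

Feb 19, 640 sold [LIFO — newest first]: 99 @ $22.65 + 128 @ $22.90 + 257 @ $22.65 + 156 @ $21.85 = $14,403.20
Ending inventory: 157 @ $21.20 + 54 @ $21.95 + 75 @ $24.75 + 198 @ $21.85 = $10,696.25
Check: goods available $25,099.45 = COGS $14,403.20 + ending $10,696.25

Ending inventory = $10,696.25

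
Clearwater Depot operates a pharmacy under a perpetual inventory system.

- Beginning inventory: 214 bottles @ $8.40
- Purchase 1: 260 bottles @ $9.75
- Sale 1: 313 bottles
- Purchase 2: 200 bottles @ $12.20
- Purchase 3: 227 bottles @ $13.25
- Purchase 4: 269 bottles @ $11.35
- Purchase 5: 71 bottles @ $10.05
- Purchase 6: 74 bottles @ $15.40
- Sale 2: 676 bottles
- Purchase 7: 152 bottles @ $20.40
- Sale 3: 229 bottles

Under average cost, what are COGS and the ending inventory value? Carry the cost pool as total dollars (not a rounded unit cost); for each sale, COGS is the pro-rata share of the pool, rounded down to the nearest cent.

After Beginning: 214 on hand, pool $1,797.60 (≈ $8.4000 each)
After Purchase 1: 474 on hand, pool $4,332.60 (≈ $9.1405 each)
Sale 1, sell 313: 313/474 × $4,332.60 → $2,860.97
After Purchase 2: 361 on hand, pool $3,911.63 (≈ $10.8355 each)
After Purchase 3: 588 on hand, pool $6,919.38 (≈ $11.7677 each)
After Purchase 4: 857 on hand, pool $9,972.53 (≈ $11.6366 each)
After Purchase 5: 928 on hand, pool $10,686.08 (≈ $11.5152 each)
After Purchase 6: 1002 on hand, pool $11,825.68 (≈ $11.8021 each)
Sale 2, sell 676: 676/1002 × $11,825.68 → $7,978.20
After Purchase 7: 478 on hand, pool $6,948.28 (≈ $14.5362 each)
Sale 3, sell 229: 229/478 × $6,948.28 → $3,328.77
Total COGS = $2,860.97 + $7,978.20 + $3,328.77 = $14,167.94
Ending inventory (cost pool remaining) = $3,619.51

COGS = $14,167.94; ending inventory = $3,619.51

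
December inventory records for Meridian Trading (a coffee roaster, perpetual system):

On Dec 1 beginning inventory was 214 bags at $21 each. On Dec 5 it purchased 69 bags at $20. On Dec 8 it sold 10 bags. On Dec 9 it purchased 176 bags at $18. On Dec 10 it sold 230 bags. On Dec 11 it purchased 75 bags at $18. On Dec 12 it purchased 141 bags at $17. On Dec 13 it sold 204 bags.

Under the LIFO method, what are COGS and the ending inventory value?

COGS = $7,979; ending inventory = $4,810

Dec 8, 10 sold [LIFO — newest first]: 10 @ $20 = $200
Dec 10, 230 sold [LIFO — newest first]: 176 @ $18 + 54 @ $20 = $4,248
Dec 13, 204 sold [LIFO — newest first]: 141 @ $17 + 63 @ $18 = $3,531
Total COGS = $200 + $4,248 + $3,531 = $7,979
Ending inventory: 214 @ $21 + 5 @ $20 + 12 @ $18 = $4,810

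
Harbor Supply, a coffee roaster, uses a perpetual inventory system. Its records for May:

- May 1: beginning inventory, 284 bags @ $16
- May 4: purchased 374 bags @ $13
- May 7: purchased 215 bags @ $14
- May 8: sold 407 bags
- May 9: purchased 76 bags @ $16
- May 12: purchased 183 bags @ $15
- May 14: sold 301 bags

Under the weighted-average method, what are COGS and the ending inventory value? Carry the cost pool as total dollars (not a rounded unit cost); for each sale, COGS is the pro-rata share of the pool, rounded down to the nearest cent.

COGS = $10,184.51; ending inventory = $6,192.49

After May 1: 284 on hand, pool $4,544.00 (≈ $16.0000 each)
After May 4: 658 on hand, pool $9,406.00 (≈ $14.2948 each)
After May 7: 873 on hand, pool $12,416.00 (≈ $14.2222 each)
May 8, sell 407: 407/873 × $12,416.00 → $5,788.44
After May 9: 542 on hand, pool $7,843.56 (≈ $14.4715 each)
After May 12: 725 on hand, pool $10,588.56 (≈ $14.6049 each)
May 14, sell 301: 301/725 × $10,588.56 → $4,396.07
Total COGS = $5,788.44 + $4,396.07 = $10,184.51
Ending inventory (cost pool remaining) = $6,192.49
Check: goods available $16,377.00 = COGS $10,184.51 + ending $6,192.49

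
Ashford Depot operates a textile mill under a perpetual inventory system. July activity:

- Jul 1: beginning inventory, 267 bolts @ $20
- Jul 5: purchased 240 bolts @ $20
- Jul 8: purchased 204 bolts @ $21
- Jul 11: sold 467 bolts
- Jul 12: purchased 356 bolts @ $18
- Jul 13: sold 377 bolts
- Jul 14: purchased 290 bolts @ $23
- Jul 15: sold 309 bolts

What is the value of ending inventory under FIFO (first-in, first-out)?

Ending inventory = $4,692

Jul 11, 467 sold [FIFO — oldest first]: 267 @ $20 + 200 @ $20 = $9,340
Jul 13, 377 sold [FIFO — oldest first]: 40 @ $20 + 204 @ $21 + 133 @ $18 = $7,478
Jul 15, 309 sold [FIFO — oldest first]: 223 @ $18 + 86 @ $23 = $5,992
Total COGS = $9,340 + $7,478 + $5,992 = $22,810
Ending inventory: 204 @ $23 = $4,692
Check: goods available $27,502 = COGS $22,810 + ending $4,692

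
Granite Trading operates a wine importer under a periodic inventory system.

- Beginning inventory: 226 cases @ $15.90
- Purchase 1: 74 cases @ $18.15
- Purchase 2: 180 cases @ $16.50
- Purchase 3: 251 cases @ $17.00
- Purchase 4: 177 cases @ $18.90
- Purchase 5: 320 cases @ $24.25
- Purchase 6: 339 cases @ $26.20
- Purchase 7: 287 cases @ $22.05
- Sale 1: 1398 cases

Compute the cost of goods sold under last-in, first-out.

COGS = $30,978.45

Sale 1 (1398) [LIFO — newest first]: 287 @ $22.05 + 339 @ $26.20 + 320 @ $24.25 + 177 @ $18.90 + 251 @ $17.00 + 24 @ $16.50 = $30,978.45
Ending inventory: 226 @ $15.90 + 74 @ $18.15 + 156 @ $16.50 = $7,510.50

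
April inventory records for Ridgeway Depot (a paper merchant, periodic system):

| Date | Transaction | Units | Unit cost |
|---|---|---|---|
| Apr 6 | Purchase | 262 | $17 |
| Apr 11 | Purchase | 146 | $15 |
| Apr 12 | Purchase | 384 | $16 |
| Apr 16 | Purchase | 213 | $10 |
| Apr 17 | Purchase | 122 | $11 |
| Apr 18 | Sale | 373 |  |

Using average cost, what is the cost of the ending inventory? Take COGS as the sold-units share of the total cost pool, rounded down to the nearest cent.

Ending inventory = $10,878.48

Apr 18, sell 373: 373/1127 × $16,260.00 → $5,381.52
Ending inventory (cost pool remaining) = $10,878.48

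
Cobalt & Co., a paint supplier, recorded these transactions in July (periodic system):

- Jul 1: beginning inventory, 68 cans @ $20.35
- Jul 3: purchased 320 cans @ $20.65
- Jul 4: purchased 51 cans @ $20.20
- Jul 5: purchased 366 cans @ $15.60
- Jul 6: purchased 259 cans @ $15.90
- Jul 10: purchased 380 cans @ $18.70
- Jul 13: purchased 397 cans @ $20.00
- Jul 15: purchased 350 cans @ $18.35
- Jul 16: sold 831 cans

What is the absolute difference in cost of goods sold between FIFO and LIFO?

FIFO COGS: 68 @ $20.35 + 320 @ $20.65 + 51 @ $20.20 + 366 @ $15.60 + 26 @ $15.90 = $15,145.00
LIFO COGS: 350 @ $18.35 + 397 @ $20.00 + 84 @ $18.70 = $15,933.30
Difference = |$15,145.00 − $15,933.30| = $788.30

$788.30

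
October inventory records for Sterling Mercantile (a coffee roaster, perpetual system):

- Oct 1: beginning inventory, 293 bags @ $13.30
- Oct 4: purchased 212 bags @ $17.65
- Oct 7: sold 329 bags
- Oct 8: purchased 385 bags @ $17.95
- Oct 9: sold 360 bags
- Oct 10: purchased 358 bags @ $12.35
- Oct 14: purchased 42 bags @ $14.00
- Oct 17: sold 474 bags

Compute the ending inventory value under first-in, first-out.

Oct 7, 329 sold [FIFO — oldest first]: 293 @ $13.30 + 36 @ $17.65 = $4,532.30
Oct 9, 360 sold [FIFO — oldest first]: 176 @ $17.65 + 184 @ $17.95 = $6,409.20
Oct 17, 474 sold [FIFO — oldest first]: 201 @ $17.95 + 273 @ $12.35 = $6,979.50
Total COGS = $4,532.30 + $6,409.20 + $6,979.50 = $17,921.00
Ending inventory: 85 @ $12.35 + 42 @ $14.00 = $1,637.75

Ending inventory = $1,637.75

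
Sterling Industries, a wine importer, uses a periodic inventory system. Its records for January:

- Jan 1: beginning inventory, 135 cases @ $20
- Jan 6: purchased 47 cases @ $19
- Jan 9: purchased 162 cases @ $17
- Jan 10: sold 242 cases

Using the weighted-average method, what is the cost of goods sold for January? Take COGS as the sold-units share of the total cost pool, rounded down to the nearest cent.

COGS = $4,465.04

Jan 10, sell 242: 242/344 × $6,347.00 → $4,465.04
Ending inventory (cost pool remaining) = $1,881.96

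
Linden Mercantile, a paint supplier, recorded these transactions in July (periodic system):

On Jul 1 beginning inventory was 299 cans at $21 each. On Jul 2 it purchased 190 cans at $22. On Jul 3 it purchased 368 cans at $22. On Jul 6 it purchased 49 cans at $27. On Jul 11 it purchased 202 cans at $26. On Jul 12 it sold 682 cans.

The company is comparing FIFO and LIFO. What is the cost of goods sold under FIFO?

COGS = $14,705

FIFO COGS: 299 @ $21 + 190 @ $22 + 193 @ $22 = $14,705
LIFO COGS: 202 @ $26 + 49 @ $27 + 368 @ $22 + 63 @ $22 = $16,057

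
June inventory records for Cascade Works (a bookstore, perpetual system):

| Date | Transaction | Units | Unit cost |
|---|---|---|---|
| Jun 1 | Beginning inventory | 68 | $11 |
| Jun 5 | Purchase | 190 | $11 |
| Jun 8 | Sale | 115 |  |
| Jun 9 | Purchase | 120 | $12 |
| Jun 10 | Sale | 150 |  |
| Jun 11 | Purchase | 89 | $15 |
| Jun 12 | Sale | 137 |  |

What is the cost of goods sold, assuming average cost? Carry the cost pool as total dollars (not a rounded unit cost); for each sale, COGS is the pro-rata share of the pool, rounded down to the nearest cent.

After Jun 1: 68 on hand, pool $748.00 (≈ $11.0000 each)
After Jun 5: 258 on hand, pool $2,838.00 (≈ $11.0000 each)
Jun 8, sell 115: 115/258 × $2,838.00 → $1,265.00
After Jun 9: 263 on hand, pool $3,013.00 (≈ $11.4563 each)
Jun 10, sell 150: 150/263 × $3,013.00 → $1,718.44
After Jun 11: 202 on hand, pool $2,629.56 (≈ $13.0176 each)
Jun 12, sell 137: 137/202 × $2,629.56 → $1,783.41
Total COGS = $1,265.00 + $1,718.44 + $1,783.41 = $4,766.85
Ending inventory (cost pool remaining) = $846.15

COGS = $4,766.85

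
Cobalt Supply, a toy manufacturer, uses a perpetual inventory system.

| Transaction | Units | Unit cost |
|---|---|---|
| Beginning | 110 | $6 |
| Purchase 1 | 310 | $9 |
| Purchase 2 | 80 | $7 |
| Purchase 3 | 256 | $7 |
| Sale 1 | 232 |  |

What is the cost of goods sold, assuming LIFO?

COGS = $1,624

Sale 1 (232) [LIFO — newest first]: 232 @ $7 = $1,624
Ending inventory: 110 @ $6 + 310 @ $9 + 80 @ $7 + 24 @ $7 = $4,178
Check: goods available $5,802 = COGS $1,624 + ending $4,178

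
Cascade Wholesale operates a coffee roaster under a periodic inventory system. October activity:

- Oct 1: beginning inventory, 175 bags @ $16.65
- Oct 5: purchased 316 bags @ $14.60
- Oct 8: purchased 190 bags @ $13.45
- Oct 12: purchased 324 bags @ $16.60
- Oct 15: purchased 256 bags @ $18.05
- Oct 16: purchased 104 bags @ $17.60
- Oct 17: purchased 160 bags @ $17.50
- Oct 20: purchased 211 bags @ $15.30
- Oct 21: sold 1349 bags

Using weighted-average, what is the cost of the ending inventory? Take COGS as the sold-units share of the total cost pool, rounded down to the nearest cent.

Oct 21, sell 1349: 1349/1736 × $27,940.75 → $21,712.02
Ending inventory (cost pool remaining) = $6,228.73

Ending inventory = $6,228.73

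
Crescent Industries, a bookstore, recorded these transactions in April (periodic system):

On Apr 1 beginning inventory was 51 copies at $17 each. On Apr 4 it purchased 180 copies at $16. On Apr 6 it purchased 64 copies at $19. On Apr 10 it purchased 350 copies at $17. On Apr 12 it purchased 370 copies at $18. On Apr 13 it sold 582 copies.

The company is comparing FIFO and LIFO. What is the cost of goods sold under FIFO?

COGS = $9,842

FIFO COGS: 51 @ $17 + 180 @ $16 + 64 @ $19 + 287 @ $17 = $9,842
LIFO COGS: 370 @ $18 + 212 @ $17 = $10,264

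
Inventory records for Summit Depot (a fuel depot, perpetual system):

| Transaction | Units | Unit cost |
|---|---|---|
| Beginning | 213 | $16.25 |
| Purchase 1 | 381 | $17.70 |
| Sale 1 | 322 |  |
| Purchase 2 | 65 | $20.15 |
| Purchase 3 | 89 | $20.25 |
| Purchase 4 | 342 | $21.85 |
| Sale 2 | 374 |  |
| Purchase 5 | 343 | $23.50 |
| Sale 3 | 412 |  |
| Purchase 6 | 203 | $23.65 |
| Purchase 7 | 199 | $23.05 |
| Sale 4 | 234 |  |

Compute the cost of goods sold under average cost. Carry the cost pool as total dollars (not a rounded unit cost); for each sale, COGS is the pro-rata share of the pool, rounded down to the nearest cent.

After Beginning: 213 on hand, pool $3,461.25 (≈ $16.2500 each)
After Purchase 1: 594 on hand, pool $10,204.95 (≈ $17.1801 each)
Sale 1, sell 322: 322/594 × $10,204.95 → $5,531.97
After Purchase 2: 337 on hand, pool $5,982.73 (≈ $17.7529 each)
After Purchase 3: 426 on hand, pool $7,784.98 (≈ $18.2746 each)
After Purchase 4: 768 on hand, pool $15,257.68 (≈ $19.8668 each)
Sale 2, sell 374: 374/768 × $15,257.68 → $7,430.17
After Purchase 5: 737 on hand, pool $15,888.01 (≈ $21.5577 each)
Sale 3, sell 412: 412/737 × $15,888.01 → $8,881.76
After Purchase 6: 528 on hand, pool $11,807.20 (≈ $22.3621 each)
After Purchase 7: 727 on hand, pool $16,394.15 (≈ $22.5504 each)
Sale 4, sell 234: 234/727 × $16,394.15 → $5,276.79
Total COGS = $5,531.97 + $7,430.17 + $8,881.76 + $5,276.79 = $27,120.69
Ending inventory (cost pool remaining) = $11,117.36
Check: goods available $38,238.05 = COGS $27,120.69 + ending $11,117.36

COGS = $27,120.69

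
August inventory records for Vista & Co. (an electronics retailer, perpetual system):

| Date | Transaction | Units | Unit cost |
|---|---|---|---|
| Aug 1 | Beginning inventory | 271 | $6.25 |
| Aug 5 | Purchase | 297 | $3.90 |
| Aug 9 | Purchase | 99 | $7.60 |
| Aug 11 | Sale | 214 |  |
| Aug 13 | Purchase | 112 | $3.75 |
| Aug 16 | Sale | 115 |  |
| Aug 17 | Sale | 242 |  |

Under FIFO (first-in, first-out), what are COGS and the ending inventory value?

COGS = $2,874.85; ending inventory = $1,149.60

Aug 11, 214 sold [FIFO — oldest first]: 214 @ $6.25 = $1,337.50
Aug 16, 115 sold [FIFO — oldest first]: 57 @ $6.25 + 58 @ $3.90 = $582.45
Aug 17, 242 sold [FIFO — oldest first]: 239 @ $3.90 + 3 @ $7.60 = $954.90
Total COGS = $1,337.50 + $582.45 + $954.90 = $2,874.85
Ending inventory: 96 @ $7.60 + 112 @ $3.75 = $1,149.60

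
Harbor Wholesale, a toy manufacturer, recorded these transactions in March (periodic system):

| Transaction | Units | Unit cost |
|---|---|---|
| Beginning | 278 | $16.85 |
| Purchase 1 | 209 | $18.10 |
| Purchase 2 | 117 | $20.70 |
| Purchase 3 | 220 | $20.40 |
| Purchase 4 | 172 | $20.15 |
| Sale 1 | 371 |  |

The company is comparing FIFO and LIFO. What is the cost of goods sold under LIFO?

COGS = $7,525.40

FIFO COGS: 278 @ $16.85 + 93 @ $18.10 = $6,367.60
LIFO COGS: 172 @ $20.15 + 199 @ $20.40 = $7,525.40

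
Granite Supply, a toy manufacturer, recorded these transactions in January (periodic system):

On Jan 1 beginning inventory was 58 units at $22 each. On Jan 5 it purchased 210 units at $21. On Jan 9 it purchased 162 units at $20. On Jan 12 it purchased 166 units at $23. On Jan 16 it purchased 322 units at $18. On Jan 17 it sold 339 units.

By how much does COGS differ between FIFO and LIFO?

$919

FIFO COGS: 58 @ $22 + 210 @ $21 + 71 @ $20 = $7,106
LIFO COGS: 322 @ $18 + 17 @ $23 = $6,187
Difference = |$7,106 − $6,187| = $919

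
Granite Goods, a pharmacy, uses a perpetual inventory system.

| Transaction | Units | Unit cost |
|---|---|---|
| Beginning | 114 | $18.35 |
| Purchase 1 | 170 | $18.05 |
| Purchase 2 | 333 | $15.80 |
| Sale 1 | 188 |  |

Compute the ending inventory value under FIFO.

Sale 1 (188) [FIFO — oldest first]: 114 @ $18.35 + 74 @ $18.05 = $3,427.60
Ending inventory: 96 @ $18.05 + 333 @ $15.80 = $6,994.20

Ending inventory = $6,994.20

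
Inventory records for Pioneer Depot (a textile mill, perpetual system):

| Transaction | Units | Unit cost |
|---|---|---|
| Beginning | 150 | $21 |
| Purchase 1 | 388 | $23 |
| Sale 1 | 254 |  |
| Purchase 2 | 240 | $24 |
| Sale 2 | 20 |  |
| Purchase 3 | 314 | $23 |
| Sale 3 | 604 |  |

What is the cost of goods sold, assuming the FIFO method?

COGS = $20,134

Sale 1 (254) [FIFO — oldest first]: 150 @ $21 + 104 @ $23 = $5,542
Sale 2 (20) [FIFO — oldest first]: 20 @ $23 = $460
Sale 3 (604) [FIFO — oldest first]: 264 @ $23 + 240 @ $24 + 100 @ $23 = $14,132
Total COGS = $5,542 + $460 + $14,132 = $20,134
Ending inventory: 214 @ $23 = $4,922
Check: goods available $25,056 = COGS $20,134 + ending $4,922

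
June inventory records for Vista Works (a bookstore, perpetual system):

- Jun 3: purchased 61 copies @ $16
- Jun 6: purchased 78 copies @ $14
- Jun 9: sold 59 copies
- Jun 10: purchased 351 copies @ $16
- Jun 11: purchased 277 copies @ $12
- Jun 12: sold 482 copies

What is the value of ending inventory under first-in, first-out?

Jun 9, 59 sold [FIFO — oldest first]: 59 @ $16 = $944
Jun 12, 482 sold [FIFO — oldest first]: 2 @ $16 + 78 @ $14 + 351 @ $16 + 51 @ $12 = $7,352
Total COGS = $944 + $7,352 = $8,296
Ending inventory: 226 @ $12 = $2,712

Ending inventory = $2,712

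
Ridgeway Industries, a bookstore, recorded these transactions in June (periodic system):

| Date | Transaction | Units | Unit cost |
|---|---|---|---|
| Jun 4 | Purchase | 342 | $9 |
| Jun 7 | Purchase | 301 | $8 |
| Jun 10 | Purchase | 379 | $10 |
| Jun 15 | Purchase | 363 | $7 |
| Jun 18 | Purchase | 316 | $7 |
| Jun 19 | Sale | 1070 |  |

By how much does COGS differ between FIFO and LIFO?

FIFO COGS: 342 @ $9 + 301 @ $8 + 379 @ $10 + 48 @ $7 = $9,612
LIFO COGS: 316 @ $7 + 363 @ $7 + 379 @ $10 + 12 @ $8 = $8,639
Difference = |$9,612 − $8,639| = $973

$973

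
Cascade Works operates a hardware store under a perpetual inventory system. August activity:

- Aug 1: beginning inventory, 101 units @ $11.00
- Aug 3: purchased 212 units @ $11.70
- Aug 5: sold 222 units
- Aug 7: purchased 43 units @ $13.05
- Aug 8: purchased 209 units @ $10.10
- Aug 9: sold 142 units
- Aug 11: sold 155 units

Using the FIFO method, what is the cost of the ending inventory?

Aug 5, 222 sold [FIFO — oldest first]: 101 @ $11.00 + 121 @ $11.70 = $2,526.70
Aug 9, 142 sold [FIFO — oldest first]: 91 @ $11.70 + 43 @ $13.05 + 8 @ $10.10 = $1,706.65
Aug 11, 155 sold [FIFO — oldest first]: 155 @ $10.10 = $1,565.50
Total COGS = $2,526.70 + $1,706.65 + $1,565.50 = $5,798.85
Ending inventory: 46 @ $10.10 = $464.60

Ending inventory = $464.60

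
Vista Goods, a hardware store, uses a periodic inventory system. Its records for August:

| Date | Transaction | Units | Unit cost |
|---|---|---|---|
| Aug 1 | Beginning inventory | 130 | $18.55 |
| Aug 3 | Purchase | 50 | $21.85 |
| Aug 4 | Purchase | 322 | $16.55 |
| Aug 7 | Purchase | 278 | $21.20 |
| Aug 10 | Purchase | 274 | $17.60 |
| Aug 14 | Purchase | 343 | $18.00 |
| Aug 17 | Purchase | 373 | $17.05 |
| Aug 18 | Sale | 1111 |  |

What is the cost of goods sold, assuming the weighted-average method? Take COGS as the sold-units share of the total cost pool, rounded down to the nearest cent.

Aug 18, sell 1111: 1111/1770 × $32,082.75 → $20,137.81
Ending inventory (cost pool remaining) = $11,944.94

COGS = $20,137.81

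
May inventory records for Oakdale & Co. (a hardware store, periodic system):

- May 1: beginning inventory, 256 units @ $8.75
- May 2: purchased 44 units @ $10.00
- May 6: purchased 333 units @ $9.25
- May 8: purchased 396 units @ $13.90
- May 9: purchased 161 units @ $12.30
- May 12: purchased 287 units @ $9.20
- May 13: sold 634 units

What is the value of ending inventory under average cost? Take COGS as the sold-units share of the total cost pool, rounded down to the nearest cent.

May 13, sell 634: 634/1477 × $15,885.35 → $6,818.76
Ending inventory (cost pool remaining) = $9,066.59

Ending inventory = $9,066.59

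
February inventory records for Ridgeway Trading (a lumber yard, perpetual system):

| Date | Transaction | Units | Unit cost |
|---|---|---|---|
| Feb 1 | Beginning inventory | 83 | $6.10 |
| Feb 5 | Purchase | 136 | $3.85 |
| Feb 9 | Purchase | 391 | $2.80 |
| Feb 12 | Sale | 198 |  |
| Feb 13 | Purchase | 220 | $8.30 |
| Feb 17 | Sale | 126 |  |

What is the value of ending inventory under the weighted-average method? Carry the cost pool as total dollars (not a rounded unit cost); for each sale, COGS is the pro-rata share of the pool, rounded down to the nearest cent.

After Feb 1: 83 on hand, pool $506.30 (≈ $6.1000 each)
After Feb 5: 219 on hand, pool $1,029.90 (≈ $4.7027 each)
After Feb 9: 610 on hand, pool $2,124.70 (≈ $3.4831 each)
Feb 12, sell 198: 198/610 × $2,124.70 → $689.65
After Feb 13: 632 on hand, pool $3,261.05 (≈ $5.1599 each)
Feb 17, sell 126: 126/632 × $3,261.05 → $650.14
Total COGS = $689.65 + $650.14 = $1,339.79
Ending inventory (cost pool remaining) = $2,610.91
Check: goods available $3,950.70 = COGS $1,339.79 + ending $2,610.91

Ending inventory = $2,610.91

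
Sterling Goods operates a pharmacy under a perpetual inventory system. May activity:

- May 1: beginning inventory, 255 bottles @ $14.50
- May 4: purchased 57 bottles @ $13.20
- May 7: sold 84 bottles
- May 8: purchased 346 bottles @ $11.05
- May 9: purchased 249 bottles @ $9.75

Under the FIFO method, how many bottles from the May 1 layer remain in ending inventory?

May 7, 84 sold [FIFO — oldest first]: 84 @ $14.50 = $1,218.00
Ending inventory: 171 @ $14.50 + 57 @ $13.20 + 346 @ $11.05 + 249 @ $9.75 = $9,482.95

171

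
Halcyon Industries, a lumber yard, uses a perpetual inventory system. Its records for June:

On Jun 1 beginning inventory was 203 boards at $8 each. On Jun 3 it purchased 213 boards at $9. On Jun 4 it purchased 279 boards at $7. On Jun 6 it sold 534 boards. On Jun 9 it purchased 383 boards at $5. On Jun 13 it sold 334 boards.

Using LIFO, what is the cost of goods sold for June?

Jun 6, 534 sold [LIFO — newest first]: 279 @ $7 + 213 @ $9 + 42 @ $8 = $4,206
Jun 13, 334 sold [LIFO — newest first]: 334 @ $5 = $1,670
Total COGS = $4,206 + $1,670 = $5,876
Ending inventory: 161 @ $8 + 49 @ $5 = $1,533
Check: goods available $7,409 = COGS $5,876 + ending $1,533

COGS = $5,876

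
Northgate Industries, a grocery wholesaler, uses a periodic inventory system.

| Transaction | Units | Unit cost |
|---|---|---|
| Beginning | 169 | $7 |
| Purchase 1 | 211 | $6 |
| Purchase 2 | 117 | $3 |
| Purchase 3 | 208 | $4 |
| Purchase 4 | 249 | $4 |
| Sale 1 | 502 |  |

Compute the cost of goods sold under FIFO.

COGS = $2,820

Sale 1 (502) [FIFO — oldest first]: 169 @ $7 + 211 @ $6 + 117 @ $3 + 5 @ $4 = $2,820
Ending inventory: 203 @ $4 + 249 @ $4 = $1,808
Check: goods available $4,628 = COGS $2,820 + ending $1,808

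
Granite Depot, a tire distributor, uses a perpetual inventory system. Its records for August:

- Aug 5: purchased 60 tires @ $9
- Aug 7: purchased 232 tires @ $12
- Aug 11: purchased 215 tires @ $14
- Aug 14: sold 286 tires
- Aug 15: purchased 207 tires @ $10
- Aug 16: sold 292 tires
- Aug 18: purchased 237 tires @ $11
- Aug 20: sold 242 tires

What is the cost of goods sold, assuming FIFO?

Aug 14, 286 sold [FIFO — oldest first]: 60 @ $9 + 226 @ $12 = $3,252
Aug 16, 292 sold [FIFO — oldest first]: 6 @ $12 + 215 @ $14 + 71 @ $10 = $3,792
Aug 20, 242 sold [FIFO — oldest first]: 136 @ $10 + 106 @ $11 = $2,526
Total COGS = $3,252 + $3,792 + $2,526 = $9,570
Ending inventory: 131 @ $11 = $1,441
Check: goods available $11,011 = COGS $9,570 + ending $1,441

COGS = $9,570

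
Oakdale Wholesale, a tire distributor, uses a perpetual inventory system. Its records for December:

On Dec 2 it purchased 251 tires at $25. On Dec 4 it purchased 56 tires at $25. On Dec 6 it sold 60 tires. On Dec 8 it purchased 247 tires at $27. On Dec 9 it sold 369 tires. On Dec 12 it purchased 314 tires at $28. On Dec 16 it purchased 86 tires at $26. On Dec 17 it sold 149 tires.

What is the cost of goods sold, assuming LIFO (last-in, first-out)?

COGS = $15,219

Dec 6, 60 sold [LIFO — newest first]: 56 @ $25 + 4 @ $25 = $1,500
Dec 9, 369 sold [LIFO — newest first]: 247 @ $27 + 122 @ $25 = $9,719
Dec 17, 149 sold [LIFO — newest first]: 86 @ $26 + 63 @ $28 = $4,000
Total COGS = $1,500 + $9,719 + $4,000 = $15,219
Ending inventory: 125 @ $25 + 251 @ $28 = $10,153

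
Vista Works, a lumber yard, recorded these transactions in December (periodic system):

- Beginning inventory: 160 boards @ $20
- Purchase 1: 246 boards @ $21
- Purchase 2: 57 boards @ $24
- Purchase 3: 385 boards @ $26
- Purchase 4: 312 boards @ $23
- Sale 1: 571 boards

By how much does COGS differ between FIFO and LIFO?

$1,368

FIFO COGS: 160 @ $20 + 246 @ $21 + 57 @ $24 + 108 @ $26 = $12,542
LIFO COGS: 312 @ $23 + 259 @ $26 = $13,910
Difference = |$12,542 − $13,910| = $1,368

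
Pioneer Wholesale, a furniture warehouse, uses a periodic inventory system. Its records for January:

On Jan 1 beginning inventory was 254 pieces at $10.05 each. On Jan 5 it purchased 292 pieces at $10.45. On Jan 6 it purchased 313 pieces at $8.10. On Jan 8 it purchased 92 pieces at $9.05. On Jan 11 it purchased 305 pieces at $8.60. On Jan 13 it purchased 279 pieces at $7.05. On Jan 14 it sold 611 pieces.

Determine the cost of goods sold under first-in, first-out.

Jan 14, 611 sold [FIFO — oldest first]: 254 @ $10.05 + 292 @ $10.45 + 65 @ $8.10 = $6,130.60
Ending inventory: 248 @ $8.10 + 92 @ $9.05 + 305 @ $8.60 + 279 @ $7.05 = $7,431.35
Check: goods available $13,561.95 = COGS $6,130.60 + ending $7,431.35

COGS = $6,130.60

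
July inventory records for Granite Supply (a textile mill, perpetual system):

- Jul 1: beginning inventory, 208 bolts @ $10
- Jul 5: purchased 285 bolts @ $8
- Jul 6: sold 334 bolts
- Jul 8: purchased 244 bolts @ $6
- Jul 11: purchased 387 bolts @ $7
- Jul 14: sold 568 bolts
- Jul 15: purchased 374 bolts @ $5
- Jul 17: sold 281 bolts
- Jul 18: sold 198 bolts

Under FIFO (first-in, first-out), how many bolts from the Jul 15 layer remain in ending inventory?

117

Jul 6, 334 sold [FIFO — oldest first]: 208 @ $10 + 126 @ $8 = $3,088
Jul 14, 568 sold [FIFO — oldest first]: 159 @ $8 + 244 @ $6 + 165 @ $7 = $3,891
Jul 17, 281 sold [FIFO — oldest first]: 222 @ $7 + 59 @ $5 = $1,849
Jul 18, 198 sold [FIFO — oldest first]: 198 @ $5 = $990
Total COGS = $3,088 + $3,891 + $1,849 + $990 = $9,818
Ending inventory: 117 @ $5 = $585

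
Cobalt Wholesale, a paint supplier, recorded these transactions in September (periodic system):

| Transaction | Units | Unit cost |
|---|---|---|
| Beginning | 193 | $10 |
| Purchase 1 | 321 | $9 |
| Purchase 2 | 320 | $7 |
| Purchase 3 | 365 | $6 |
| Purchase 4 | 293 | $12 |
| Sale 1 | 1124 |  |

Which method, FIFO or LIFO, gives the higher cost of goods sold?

FIFO COGS: 193 @ $10 + 321 @ $9 + 320 @ $7 + 290 @ $6 = $8,799
LIFO COGS: 293 @ $12 + 365 @ $6 + 320 @ $7 + 146 @ $9 = $9,260

LIFO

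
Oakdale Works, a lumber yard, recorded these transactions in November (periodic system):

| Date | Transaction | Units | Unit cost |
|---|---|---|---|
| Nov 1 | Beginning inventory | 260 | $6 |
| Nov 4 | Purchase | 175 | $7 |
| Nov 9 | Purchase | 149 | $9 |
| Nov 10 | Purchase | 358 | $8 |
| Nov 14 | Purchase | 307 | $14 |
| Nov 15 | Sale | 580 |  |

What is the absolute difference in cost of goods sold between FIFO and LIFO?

$2,392

FIFO COGS: 260 @ $6 + 175 @ $7 + 145 @ $9 = $4,090
LIFO COGS: 307 @ $14 + 273 @ $8 = $6,482
Difference = |$4,090 − $6,482| = $2,392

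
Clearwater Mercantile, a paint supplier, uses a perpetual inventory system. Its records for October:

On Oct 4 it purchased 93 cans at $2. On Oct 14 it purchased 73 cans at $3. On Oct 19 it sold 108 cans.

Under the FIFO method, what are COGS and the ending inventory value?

Oct 19, 108 sold [FIFO — oldest first]: 93 @ $2 + 15 @ $3 = $231
Ending inventory: 58 @ $3 = $174

COGS = $231; ending inventory = $174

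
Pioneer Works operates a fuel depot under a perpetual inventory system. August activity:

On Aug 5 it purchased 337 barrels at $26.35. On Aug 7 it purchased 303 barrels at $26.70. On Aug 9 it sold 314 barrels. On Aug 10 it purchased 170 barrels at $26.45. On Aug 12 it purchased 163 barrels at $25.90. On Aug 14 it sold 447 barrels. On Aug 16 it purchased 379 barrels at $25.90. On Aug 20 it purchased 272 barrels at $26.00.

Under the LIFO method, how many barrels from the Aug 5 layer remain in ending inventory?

212

Aug 9, 314 sold [LIFO — newest first]: 303 @ $26.70 + 11 @ $26.35 = $8,379.95
Aug 14, 447 sold [LIFO — newest first]: 163 @ $25.90 + 170 @ $26.45 + 114 @ $26.35 = $11,722.10
Total COGS = $8,379.95 + $11,722.10 = $20,102.05
Ending inventory: 212 @ $26.35 + 379 @ $25.90 + 272 @ $26.00 = $22,474.30
Check: goods available $42,576.35 = COGS $20,102.05 + ending $22,474.30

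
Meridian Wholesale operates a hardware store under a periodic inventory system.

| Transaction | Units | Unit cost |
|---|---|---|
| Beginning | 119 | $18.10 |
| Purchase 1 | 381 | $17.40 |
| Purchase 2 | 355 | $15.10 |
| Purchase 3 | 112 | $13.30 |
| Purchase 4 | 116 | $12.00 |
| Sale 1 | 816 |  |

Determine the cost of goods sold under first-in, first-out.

COGS = $13,554.90

Sale 1 (816) [FIFO — oldest first]: 119 @ $18.10 + 381 @ $17.40 + 316 @ $15.10 = $13,554.90
Ending inventory: 39 @ $15.10 + 112 @ $13.30 + 116 @ $12.00 = $3,470.50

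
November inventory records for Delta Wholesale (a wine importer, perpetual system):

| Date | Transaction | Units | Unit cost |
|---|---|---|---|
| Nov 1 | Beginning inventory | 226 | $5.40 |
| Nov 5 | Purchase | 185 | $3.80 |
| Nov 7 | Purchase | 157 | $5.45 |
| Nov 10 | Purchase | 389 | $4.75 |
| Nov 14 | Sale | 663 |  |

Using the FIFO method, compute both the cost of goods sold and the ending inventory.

Nov 14, 663 sold [FIFO — oldest first]: 226 @ $5.40 + 185 @ $3.80 + 157 @ $5.45 + 95 @ $4.75 = $3,230.30
Ending inventory: 294 @ $4.75 = $1,396.50

COGS = $3,230.30; ending inventory = $1,396.50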